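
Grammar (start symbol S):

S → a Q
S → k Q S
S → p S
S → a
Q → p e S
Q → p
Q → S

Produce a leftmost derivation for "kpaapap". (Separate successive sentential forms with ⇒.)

S ⇒ kQS   [S → k Q S]
kQS ⇒ kpS   [Q → p]
kpS ⇒ kpaQ   [S → a Q]
kpaQ ⇒ kpaS   [Q → S]
kpaS ⇒ kpaaQ   [S → a Q]
kpaaQ ⇒ kpaaS   [Q → S]
kpaaS ⇒ kpaapS   [S → p S]
kpaapS ⇒ kpaapaQ   [S → a Q]
kpaapaQ ⇒ kpaapap   [Q → p]

S ⇒ kQS ⇒ kpS ⇒ kpaQ ⇒ kpaS ⇒ kpaaQ ⇒ kpaaS ⇒ kpaapS ⇒ kpaapaQ ⇒ kpaapap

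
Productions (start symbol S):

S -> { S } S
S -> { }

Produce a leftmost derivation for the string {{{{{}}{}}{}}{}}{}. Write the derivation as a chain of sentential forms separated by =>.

S => {S}S => {{S}S}S => {{{S}S}S}S => {{{{S}S}S}S}S => {{{{{}}S}S}S}S => {{{{{}}{}}S}S}S => {{{{{}}{}}{}}S}S => {{{{{}}{}}{}}{}}S => {{{{{}}{}}{}}{}}{}

S => {S}S   [S -> { S } S]
{S}S => {{S}S}S   [S -> { S } S]
{{S}S}S => {{{S}S}S}S   [S -> { S } S]
{{{S}S}S}S => {{{{S}S}S}S}S   [S -> { S } S]
{{{{S}S}S}S}S => {{{{{}}S}S}S}S   [S -> { }]
{{{{{}}S}S}S}S => {{{{{}}{}}S}S}S   [S -> { }]
{{{{{}}{}}S}S}S => {{{{{}}{}}{}}S}S   [S -> { }]
{{{{{}}{}}{}}S}S => {{{{{}}{}}{}}{}}S   [S -> { }]
{{{{{}}{}}{}}{}}S => {{{{{}}{}}{}}{}}{}   [S -> { }]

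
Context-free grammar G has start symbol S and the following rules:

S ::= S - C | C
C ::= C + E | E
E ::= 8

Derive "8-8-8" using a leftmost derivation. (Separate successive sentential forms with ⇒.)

S ⇒ S-C ⇒ S-C-C ⇒ C-C-C ⇒ E-C-C ⇒ 8-C-C ⇒ 8-E-C ⇒ 8-8-C ⇒ 8-8-E ⇒ 8-8-8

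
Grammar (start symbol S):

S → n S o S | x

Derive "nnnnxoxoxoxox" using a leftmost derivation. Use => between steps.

S=>nSoS=>nnSoSoS=>nnnSoSoSoS=>nnnnSoSoSoSoS=>nnnnxoSoSoSoS=>nnnnxoxoSoSoS=>nnnnxoxoxoSoS=>nnnnxoxoxoxoS=>nnnnxoxoxoxox

S => nSoS   [S → n S o S]
nSoS => nnSoSoS   [S → n S o S]
nnSoSoS => nnnSoSoSoS   [S → n S o S]
nnnSoSoSoS => nnnnSoSoSoSoS   [S → n S o S]
nnnnSoSoSoSoS => nnnnxoSoSoSoS   [S → x]
nnnnxoSoSoSoS => nnnnxoxoSoSoS   [S → x]
nnnnxoxoSoSoS => nnnnxoxoxoSoS   [S → x]
nnnnxoxoxoSoS => nnnnxoxoxoxoS   [S → x]
nnnnxoxoxoxoS => nnnnxoxoxoxox   [S → x]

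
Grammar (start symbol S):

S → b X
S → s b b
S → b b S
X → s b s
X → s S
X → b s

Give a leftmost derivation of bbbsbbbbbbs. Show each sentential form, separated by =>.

S => bbS => bbbX => bbbsS => bbbsbbS => bbbsbbbbS => bbbsbbbbbX => bbbsbbbbbbs

S => bbS   [S → b b S]
bbS => bbbX   [S → b X]
bbbX => bbbsS   [X → s S]
bbbsS => bbbsbbS   [S → b b S]
bbbsbbS => bbbsbbbbS   [S → b b S]
bbbsbbbbS => bbbsbbbbbX   [S → b X]
bbbsbbbbbX => bbbsbbbbbbs   [X → b s]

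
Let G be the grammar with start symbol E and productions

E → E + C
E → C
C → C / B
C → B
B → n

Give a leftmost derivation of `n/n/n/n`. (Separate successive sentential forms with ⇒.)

E ⇒ C ⇒ C/B ⇒ C/B/B ⇒ C/B/B/B ⇒ B/B/B/B ⇒ n/B/B/B ⇒ n/n/B/B ⇒ n/n/n/B ⇒ n/n/n/n

E ⇒ C   [E → C]
C ⇒ C/B   [C → C / B]
C/B ⇒ C/B/B   [C → C / B]
C/B/B ⇒ C/B/B/B   [C → C / B]
C/B/B/B ⇒ B/B/B/B   [C → B]
B/B/B/B ⇒ n/B/B/B   [B → n]
n/B/B/B ⇒ n/n/B/B   [B → n]
n/n/B/B ⇒ n/n/n/B   [B → n]
n/n/n/B ⇒ n/n/n/n   [B → n]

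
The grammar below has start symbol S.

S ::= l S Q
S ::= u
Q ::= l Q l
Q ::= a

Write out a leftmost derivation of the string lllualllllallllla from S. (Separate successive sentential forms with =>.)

S => lSQ => llSQQ => lllSQQQ => llluQQQ => llluaQQ => lllualQlQ => llluallQllQ => lllualllQlllQ => llluallllQllllQ => lllualllllQlllllQ => lllualllllalllllQ => lllualllllallllla

S => lSQ   [S ::= l S Q]
lSQ => llSQQ   [S ::= l S Q]
llSQQ => lllSQQQ   [S ::= l S Q]
lllSQQQ => llluQQQ   [S ::= u]
llluQQQ => llluaQQ   [Q ::= a]
llluaQQ => lllualQlQ   [Q ::= l Q l]
lllualQlQ => llluallQllQ   [Q ::= l Q l]
llluallQllQ => lllualllQlllQ   [Q ::= l Q l]
lllualllQlllQ => llluallllQllllQ   [Q ::= l Q l]
llluallllQllllQ => lllualllllQlllllQ   [Q ::= l Q l]
lllualllllQlllllQ => lllualllllalllllQ   [Q ::= a]
lllualllllalllllQ => lllualllllallllla   [Q ::= a]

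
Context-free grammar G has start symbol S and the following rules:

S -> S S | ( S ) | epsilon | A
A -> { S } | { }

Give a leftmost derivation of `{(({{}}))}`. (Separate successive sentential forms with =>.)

S => A => {S} => {(S)} => {((S))} => {((A))} => {(({S}))} => {(({A}))} => {(({{}}))}

S => A   [S -> A]
A => {S}   [A -> { S }]
{S} => {(S)}   [S -> ( S )]
{(S)} => {((S))}   [S -> ( S )]
{((S))} => {((A))}   [S -> A]
{((A))} => {(({S}))}   [A -> { S }]
{(({S}))} => {(({A}))}   [S -> A]
{(({A}))} => {(({{}}))}   [A -> { }]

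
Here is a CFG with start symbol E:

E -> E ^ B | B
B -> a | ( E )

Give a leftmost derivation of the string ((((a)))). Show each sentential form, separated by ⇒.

E⇒B⇒(E)⇒(B)⇒((E))⇒((B))⇒(((E)))⇒(((B)))⇒((((E))))⇒((((B))))⇒((((a))))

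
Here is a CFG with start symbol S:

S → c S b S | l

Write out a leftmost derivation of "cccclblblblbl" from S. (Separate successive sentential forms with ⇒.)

S ⇒ cSbS ⇒ ccSbSbS ⇒ cccSbSbSbS ⇒ ccccSbSbSbSbS ⇒ cccclbSbSbSbS ⇒ cccclblbSbSbS ⇒ cccclblblbSbS ⇒ cccclblblblbS ⇒ cccclblblblbl

S ⇒ cSbS   [S → c S b S]
cSbS ⇒ ccSbSbS   [S → c S b S]
ccSbSbS ⇒ cccSbSbSbS   [S → c S b S]
cccSbSbSbS ⇒ ccccSbSbSbSbS   [S → c S b S]
ccccSbSbSbSbS ⇒ cccclbSbSbSbS   [S → l]
cccclbSbSbSbS ⇒ cccclblbSbSbS   [S → l]
cccclblbSbSbS ⇒ cccclblblbSbS   [S → l]
cccclblblbSbS ⇒ cccclblblblbS   [S → l]
cccclblblblbS ⇒ cccclblblblbl   [S → l]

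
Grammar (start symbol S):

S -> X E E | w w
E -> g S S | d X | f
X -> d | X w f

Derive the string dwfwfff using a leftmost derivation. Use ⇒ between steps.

S ⇒ XEE ⇒ XwfEE ⇒ XwfwfEE ⇒ dwfwfEE ⇒ dwfwffE ⇒ dwfwfff

S ⇒ XEE   [S -> X E E]
XEE ⇒ XwfEE   [X -> X w f]
XwfEE ⇒ XwfwfEE   [X -> X w f]
XwfwfEE ⇒ dwfwfEE   [X -> d]
dwfwfEE ⇒ dwfwffE   [E -> f]
dwfwffE ⇒ dwfwfff   [E -> f]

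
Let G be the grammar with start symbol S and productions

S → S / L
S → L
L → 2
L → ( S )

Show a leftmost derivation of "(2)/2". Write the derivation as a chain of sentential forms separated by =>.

S => S/L   [S → S / L]
S/L => L/L   [S → L]
L/L => (S)/L   [L → ( S )]
(S)/L => (L)/L   [S → L]
(L)/L => (2)/L   [L → 2]
(2)/L => (2)/2   [L → 2]

S=>S/L=>L/L=>(S)/L=>(L)/L=>(2)/L=>(2)/2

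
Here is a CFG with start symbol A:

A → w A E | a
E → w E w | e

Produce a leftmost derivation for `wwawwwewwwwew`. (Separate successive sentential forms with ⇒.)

A ⇒ wAE   [A → w A E]
wAE ⇒ wwAEE   [A → w A E]
wwAEE ⇒ wwaEE   [A → a]
wwaEE ⇒ wwawEwE   [E → w E w]
wwawEwE ⇒ wwawwEwwE   [E → w E w]
wwawwEwwE ⇒ wwawwwEwwwE   [E → w E w]
wwawwwEwwwE ⇒ wwawwwewwwE   [E → e]
wwawwwewwwE ⇒ wwawwwewwwwEw   [E → w E w]
wwawwwewwwwEw ⇒ wwawwwewwwwew   [E → e]

A⇒wAE⇒wwAEE⇒wwaEE⇒wwawEwE⇒wwawwEwwE⇒wwawwwEwwwE⇒wwawwwewwwE⇒wwawwwewwwwEw⇒wwawwwewwwwew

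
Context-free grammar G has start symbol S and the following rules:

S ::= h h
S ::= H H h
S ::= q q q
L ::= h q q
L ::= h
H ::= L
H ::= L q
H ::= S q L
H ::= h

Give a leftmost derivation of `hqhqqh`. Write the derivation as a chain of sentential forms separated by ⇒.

S ⇒ HHh   [S ::= H H h]
HHh ⇒ LqHh   [H ::= L q]
LqHh ⇒ hqHh   [L ::= h]
hqHh ⇒ hqLh   [H ::= L]
hqLh ⇒ hqhqqh   [L ::= h q q]

S ⇒ HHh ⇒ LqHh ⇒ hqHh ⇒ hqLh ⇒ hqhqqh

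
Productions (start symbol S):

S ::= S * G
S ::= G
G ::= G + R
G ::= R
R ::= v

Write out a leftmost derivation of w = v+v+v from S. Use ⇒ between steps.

S ⇒ G ⇒ G+R ⇒ G+R+R ⇒ R+R+R ⇒ v+R+R ⇒ v+v+R ⇒ v+v+v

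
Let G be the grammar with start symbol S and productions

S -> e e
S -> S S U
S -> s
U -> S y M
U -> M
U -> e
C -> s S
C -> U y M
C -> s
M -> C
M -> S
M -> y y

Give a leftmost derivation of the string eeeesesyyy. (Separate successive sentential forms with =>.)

S=>SSU=>eeSU=>eeSSUU=>eeeeSUU=>eeeesUU=>eeeeseU=>eeeeseSyM=>eeeesesyM=>eeeesesyyy

S => SSU   [S -> S S U]
SSU => eeSU   [S -> e e]
eeSU => eeSSUU   [S -> S S U]
eeSSUU => eeeeSUU   [S -> e e]
eeeeSUU => eeeesUU   [S -> s]
eeeesUU => eeeeseU   [U -> e]
eeeeseU => eeeeseSyM   [U -> S y M]
eeeeseSyM => eeeesesyM   [S -> s]
eeeesesyM => eeeesesyyy   [M -> y y]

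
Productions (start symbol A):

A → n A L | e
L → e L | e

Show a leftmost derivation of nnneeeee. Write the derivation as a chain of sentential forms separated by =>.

A => nAL   [A → n A L]
nAL => nnALL   [A → n A L]
nnALL => nnnALLL   [A → n A L]
nnnALLL => nnneLLL   [A → e]
nnneLLL => nnneeLL   [L → e]
nnneeLL => nnneeeLL   [L → e L]
nnneeeLL => nnneeeeL   [L → e]
nnneeeeL => nnneeeee   [L → e]

A => nAL => nnALL => nnnALLL => nnneLLL => nnneeLL => nnneeeLL => nnneeeeL => nnneeeee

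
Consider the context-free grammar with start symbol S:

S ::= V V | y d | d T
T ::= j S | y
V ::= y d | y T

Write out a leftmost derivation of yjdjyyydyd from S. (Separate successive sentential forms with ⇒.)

S⇒VV⇒yTV⇒yjSV⇒yjdTV⇒yjdjSV⇒yjdjVVV⇒yjdjyTVV⇒yjdjyyVV⇒yjdjyyydV⇒yjdjyyydyd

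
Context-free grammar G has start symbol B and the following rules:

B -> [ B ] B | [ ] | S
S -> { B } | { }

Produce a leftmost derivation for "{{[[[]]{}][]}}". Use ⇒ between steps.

B ⇒ S ⇒ {B} ⇒ {S} ⇒ {{B}} ⇒ {{[B]B}} ⇒ {{[[B]B]B}} ⇒ {{[[[]]B]B}} ⇒ {{[[[]]S]B}} ⇒ {{[[[]]{}]B}} ⇒ {{[[[]]{}][]}}

B ⇒ S   [B -> S]
S ⇒ {B}   [S -> { B }]
{B} ⇒ {S}   [B -> S]
{S} ⇒ {{B}}   [S -> { B }]
{{B}} ⇒ {{[B]B}}   [B -> [ B ] B]
{{[B]B}} ⇒ {{[[B]B]B}}   [B -> [ B ] B]
{{[[B]B]B}} ⇒ {{[[[]]B]B}}   [B -> [ ]]
{{[[[]]B]B}} ⇒ {{[[[]]S]B}}   [B -> S]
{{[[[]]S]B}} ⇒ {{[[[]]{}]B}}   [S -> { }]
{{[[[]]{}]B}} ⇒ {{[[[]]{}][]}}   [B -> [ ]]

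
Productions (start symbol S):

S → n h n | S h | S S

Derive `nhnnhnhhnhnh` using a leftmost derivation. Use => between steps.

S => SS => ShS => SShS => nhnShS => nhnShhS => nhnnhnhhS => nhnnhnhhSh => nhnnhnhhnhnh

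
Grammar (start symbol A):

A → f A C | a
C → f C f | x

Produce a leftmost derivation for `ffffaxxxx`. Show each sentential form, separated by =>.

A => fAC   [A → f A C]
fAC => ffACC   [A → f A C]
ffACC => fffACCC   [A → f A C]
fffACCC => ffffACCCC   [A → f A C]
ffffACCCC => ffffaCCCC   [A → a]
ffffaCCCC => ffffaxCCC   [C → x]
ffffaxCCC => ffffaxxCC   [C → x]
ffffaxxCC => ffffaxxxC   [C → x]
ffffaxxxC => ffffaxxxx   [C → x]

A => fAC => ffACC => fffACCC => ffffACCCC => ffffaCCCC => ffffaxCCC => ffffaxxCC => ffffaxxxC => ffffaxxxx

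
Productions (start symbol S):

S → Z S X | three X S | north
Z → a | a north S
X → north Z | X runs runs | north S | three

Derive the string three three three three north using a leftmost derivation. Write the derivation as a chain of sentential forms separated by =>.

S => three X S   [S → three X S]
three X S => three three S   [X → three]
three three S => three three three X S   [S → three X S]
three three three X S => three three three three S   [X → three]
three three three three S => three three three three north   [S → north]

S => three X S => three three S => three three three X S => three three three three S => three three three three north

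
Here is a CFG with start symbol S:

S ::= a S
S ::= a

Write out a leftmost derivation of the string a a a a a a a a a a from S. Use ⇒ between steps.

S ⇒ a S ⇒ a a S ⇒ a a a S ⇒ a a a a S ⇒ a a a a a S ⇒ a a a a a a S ⇒ a a a a a a a S ⇒ a a a a a a a a S ⇒ a a a a a a a a a S ⇒ a a a a a a a a a a

S ⇒ a S   [S ::= a S]
a S ⇒ a a S   [S ::= a S]
a a S ⇒ a a a S   [S ::= a S]
a a a S ⇒ a a a a S   [S ::= a S]
a a a a S ⇒ a a a a a S   [S ::= a S]
a a a a a S ⇒ a a a a a a S   [S ::= a S]
a a a a a a S ⇒ a a a a a a a S   [S ::= a S]
a a a a a a a S ⇒ a a a a a a a a S   [S ::= a S]
a a a a a a a a S ⇒ a a a a a a a a a S   [S ::= a S]
a a a a a a a a a S ⇒ a a a a a a a a a a   [S ::= a]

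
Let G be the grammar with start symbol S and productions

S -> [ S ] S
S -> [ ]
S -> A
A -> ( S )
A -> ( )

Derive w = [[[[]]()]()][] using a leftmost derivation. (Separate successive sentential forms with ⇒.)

S ⇒ [S]S ⇒ [[S]S]S ⇒ [[[S]S]S]S ⇒ [[[[]]S]S]S ⇒ [[[[]]A]S]S ⇒ [[[[]]()]S]S ⇒ [[[[]]()]A]S ⇒ [[[[]]()]()]S ⇒ [[[[]]()]()][]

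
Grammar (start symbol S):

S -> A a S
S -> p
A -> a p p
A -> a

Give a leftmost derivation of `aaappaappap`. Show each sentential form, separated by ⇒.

S⇒AaS⇒aaS⇒aaAaS⇒aaappaS⇒aaappaAaS⇒aaappaappaS⇒aaappaappap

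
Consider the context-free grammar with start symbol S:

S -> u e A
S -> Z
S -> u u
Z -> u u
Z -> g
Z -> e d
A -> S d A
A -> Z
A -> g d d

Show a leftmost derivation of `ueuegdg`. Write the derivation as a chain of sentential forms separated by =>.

S => ueA => ueSdA => ueueAdA => ueueZdA => ueuegdA => ueuegdZ => ueuegdg

S => ueA   [S -> u e A]
ueA => ueSdA   [A -> S d A]
ueSdA => ueueAdA   [S -> u e A]
ueueAdA => ueueZdA   [A -> Z]
ueueZdA => ueuegdA   [Z -> g]
ueuegdA => ueuegdZ   [A -> Z]
ueuegdZ => ueuegdg   [Z -> g]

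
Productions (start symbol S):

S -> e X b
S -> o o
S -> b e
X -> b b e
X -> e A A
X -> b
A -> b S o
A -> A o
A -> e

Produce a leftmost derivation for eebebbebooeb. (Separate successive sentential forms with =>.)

S => eXb => eeAAb => eeAoAb => eebSooAb => eebeXbooAb => eebebbebooAb => eebebbebooeb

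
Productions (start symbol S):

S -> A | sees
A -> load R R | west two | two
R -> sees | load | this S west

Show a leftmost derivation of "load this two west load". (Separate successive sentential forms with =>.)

S => A => load R R => load this S west R => load this A west R => load this two west R => load this two west load

S => A   [S -> A]
A => load R R   [A -> load R R]
load R R => load this S west R   [R -> this S west]
load this S west R => load this A west R   [S -> A]
load this A west R => load this two west R   [A -> two]
load this two west R => load this two west load   [R -> load]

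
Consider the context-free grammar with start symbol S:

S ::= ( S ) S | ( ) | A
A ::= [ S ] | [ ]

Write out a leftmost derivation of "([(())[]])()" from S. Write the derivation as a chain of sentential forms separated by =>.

S => (S)S => (A)S => ([S])S => ([(S)S])S => ([(())S])S => ([(())A])S => ([(())[]])S => ([(())[]])()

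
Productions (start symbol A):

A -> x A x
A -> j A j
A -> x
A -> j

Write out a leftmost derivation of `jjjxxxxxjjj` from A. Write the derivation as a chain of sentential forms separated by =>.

A => jAj => jjAjj => jjjAjjj => jjjxAxjjj => jjjxxAxxjjj => jjjxxxxxjjj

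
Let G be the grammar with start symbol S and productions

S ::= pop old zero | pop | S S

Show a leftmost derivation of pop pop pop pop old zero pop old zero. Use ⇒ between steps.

S ⇒ S S ⇒ S S S ⇒ pop S S ⇒ pop S S S ⇒ pop pop S S ⇒ pop pop S S S ⇒ pop pop pop S S ⇒ pop pop pop pop old zero S ⇒ pop pop pop pop old zero pop old zero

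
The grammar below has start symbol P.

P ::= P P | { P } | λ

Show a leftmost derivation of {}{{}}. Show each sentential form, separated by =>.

P => PP   [P ::= P P]
PP => {P}P   [P ::= { P }]
{P}P => {}P   [P ::= λ]
{}P => {}{P}   [P ::= { P }]
{}{P} => {}{PP}   [P ::= P P]
{}{PP} => {}{{P}P}   [P ::= { P }]
{}{{P}P} => {}{{}P}   [P ::= λ]
{}{{}P} => {}{{}}   [P ::= λ]

P => PP => {P}P => {}P => {}{P} => {}{PP} => {}{{P}P} => {}{{}P} => {}{{}}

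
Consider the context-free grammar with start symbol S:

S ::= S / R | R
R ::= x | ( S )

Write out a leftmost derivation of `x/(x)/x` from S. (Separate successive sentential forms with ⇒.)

S ⇒ S/R   [S ::= S / R]
S/R ⇒ S/R/R   [S ::= S / R]
S/R/R ⇒ R/R/R   [S ::= R]
R/R/R ⇒ x/R/R   [R ::= x]
x/R/R ⇒ x/(S)/R   [R ::= ( S )]
x/(S)/R ⇒ x/(R)/R   [S ::= R]
x/(R)/R ⇒ x/(x)/R   [R ::= x]
x/(x)/R ⇒ x/(x)/x   [R ::= x]

S ⇒ S/R ⇒ S/R/R ⇒ R/R/R ⇒ x/R/R ⇒ x/(S)/R ⇒ x/(R)/R ⇒ x/(x)/R ⇒ x/(x)/x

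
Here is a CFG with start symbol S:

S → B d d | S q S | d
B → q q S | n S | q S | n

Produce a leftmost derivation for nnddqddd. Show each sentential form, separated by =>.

S => Bdd => nSdd => nSqSdd => nBddqSdd => nnddqSdd => nnddqddd

S => Bdd   [S → B d d]
Bdd => nSdd   [B → n S]
nSdd => nSqSdd   [S → S q S]
nSqSdd => nBddqSdd   [S → B d d]
nBddqSdd => nnddqSdd   [B → n]
nnddqSdd => nnddqddd   [S → d]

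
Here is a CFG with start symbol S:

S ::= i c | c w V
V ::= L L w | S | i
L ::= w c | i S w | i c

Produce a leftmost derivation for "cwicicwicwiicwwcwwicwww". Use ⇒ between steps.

S ⇒ cwV   [S ::= c w V]
cwV ⇒ cwLLw   [V ::= L L w]
cwLLw ⇒ cwicLw   [L ::= i c]
cwicLw ⇒ cwiciSww   [L ::= i S w]
cwiciSww ⇒ cwicicwVww   [S ::= c w V]
cwicicwVww ⇒ cwicicwLLwww   [V ::= L L w]
cwicicwLLwww ⇒ cwicicwiSwLwww   [L ::= i S w]
cwicicwiSwLwww ⇒ cwicicwicwVwLwww   [S ::= c w V]
cwicicwicwVwLwww ⇒ cwicicwicwLLwwLwww   [V ::= L L w]
cwicicwicwLLwwLwww ⇒ cwicicwicwiSwLwwLwww   [L ::= i S w]
cwicicwicwiSwLwwLwww ⇒ cwicicwicwiicwLwwLwww   [S ::= i c]
cwicicwicwiicwLwwLwww ⇒ cwicicwicwiicwwcwwLwww   [L ::= w c]
cwicicwicwiicwwcwwLwww ⇒ cwicicwicwiicwwcwwicwww   [L ::= i c]

S ⇒ cwV ⇒ cwLLw ⇒ cwicLw ⇒ cwiciSww ⇒ cwicicwVww ⇒ cwicicwLLwww ⇒ cwicicwiSwLwww ⇒ cwicicwicwVwLwww ⇒ cwicicwicwLLwwLwww ⇒ cwicicwicwiSwLwwLwww ⇒ cwicicwicwiicwLwwLwww ⇒ cwicicwicwiicwwcwwLwww ⇒ cwicicwicwiicwwcwwicwww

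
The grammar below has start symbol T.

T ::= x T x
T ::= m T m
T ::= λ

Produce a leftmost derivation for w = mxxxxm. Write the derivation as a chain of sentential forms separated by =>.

T => mTm => mxTxm => mxxTxxm => mxxxxm

T => mTm   [T ::= m T m]
mTm => mxTxm   [T ::= x T x]
mxTxm => mxxTxxm   [T ::= x T x]
mxxTxxm => mxxxxm   [T ::= λ]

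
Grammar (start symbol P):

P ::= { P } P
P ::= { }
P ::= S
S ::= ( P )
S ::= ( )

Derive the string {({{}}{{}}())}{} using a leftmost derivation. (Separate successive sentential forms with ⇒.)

P⇒{P}P⇒{S}P⇒{(P)}P⇒{({P}P)}P⇒{({{}}P)}P⇒{({{}}{P}P)}P⇒{({{}}{{}}P)}P⇒{({{}}{{}}S)}P⇒{({{}}{{}}())}P⇒{({{}}{{}}())}{}

P ⇒ {P}P   [P ::= { P } P]
{P}P ⇒ {S}P   [P ::= S]
{S}P ⇒ {(P)}P   [S ::= ( P )]
{(P)}P ⇒ {({P}P)}P   [P ::= { P } P]
{({P}P)}P ⇒ {({{}}P)}P   [P ::= { }]
{({{}}P)}P ⇒ {({{}}{P}P)}P   [P ::= { P } P]
{({{}}{P}P)}P ⇒ {({{}}{{}}P)}P   [P ::= { }]
{({{}}{{}}P)}P ⇒ {({{}}{{}}S)}P   [P ::= S]
{({{}}{{}}S)}P ⇒ {({{}}{{}}())}P   [S ::= ( )]
{({{}}{{}}())}P ⇒ {({{}}{{}}())}{}   [P ::= { }]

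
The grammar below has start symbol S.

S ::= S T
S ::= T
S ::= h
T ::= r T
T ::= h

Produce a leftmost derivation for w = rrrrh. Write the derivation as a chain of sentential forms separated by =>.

S => T   [S ::= T]
T => rT   [T ::= r T]
rT => rrT   [T ::= r T]
rrT => rrrT   [T ::= r T]
rrrT => rrrrT   [T ::= r T]
rrrrT => rrrrh   [T ::= h]

S => T => rT => rrT => rrrT => rrrrT => rrrrh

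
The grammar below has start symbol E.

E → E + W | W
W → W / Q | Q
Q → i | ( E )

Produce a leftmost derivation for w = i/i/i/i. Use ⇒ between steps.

E ⇒ W ⇒ W/Q ⇒ W/Q/Q ⇒ W/Q/Q/Q ⇒ Q/Q/Q/Q ⇒ i/Q/Q/Q ⇒ i/i/Q/Q ⇒ i/i/i/Q ⇒ i/i/i/i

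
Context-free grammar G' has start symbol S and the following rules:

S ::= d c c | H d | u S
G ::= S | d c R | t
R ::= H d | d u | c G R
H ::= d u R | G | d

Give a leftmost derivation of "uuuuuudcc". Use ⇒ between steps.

S ⇒ uS   [S ::= u S]
uS ⇒ uuS   [S ::= u S]
uuS ⇒ uuuS   [S ::= u S]
uuuS ⇒ uuuuS   [S ::= u S]
uuuuS ⇒ uuuuuS   [S ::= u S]
uuuuuS ⇒ uuuuuuS   [S ::= u S]
uuuuuuS ⇒ uuuuuudcc   [S ::= d c c]

S ⇒ uS ⇒ uuS ⇒ uuuS ⇒ uuuuS ⇒ uuuuuS ⇒ uuuuuuS ⇒ uuuuuudcc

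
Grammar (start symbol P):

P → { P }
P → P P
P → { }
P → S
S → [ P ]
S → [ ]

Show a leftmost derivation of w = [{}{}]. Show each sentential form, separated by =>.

P=>S=>[P]=>[PP]=>[{}P]=>[{}{}]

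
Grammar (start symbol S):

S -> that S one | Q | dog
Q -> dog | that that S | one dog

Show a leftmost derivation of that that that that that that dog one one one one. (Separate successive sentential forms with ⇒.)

S ⇒ Q ⇒ that that S ⇒ that that that S one ⇒ that that that that S one one ⇒ that that that that that S one one one ⇒ that that that that that that S one one one one ⇒ that that that that that that Q one one one one ⇒ that that that that that that dog one one one one

S ⇒ Q   [S -> Q]
Q ⇒ that that S   [Q -> that that S]
that that S ⇒ that that that S one   [S -> that S one]
that that that S one ⇒ that that that that S one one   [S -> that S one]
that that that that S one one ⇒ that that that that that S one one one   [S -> that S one]
that that that that that S one one one ⇒ that that that that that that S one one one one   [S -> that S one]
that that that that that that S one one one one ⇒ that that that that that that Q one one one one   [S -> Q]
that that that that that that Q one one one one ⇒ that that that that that that dog one one one one   [Q -> dog]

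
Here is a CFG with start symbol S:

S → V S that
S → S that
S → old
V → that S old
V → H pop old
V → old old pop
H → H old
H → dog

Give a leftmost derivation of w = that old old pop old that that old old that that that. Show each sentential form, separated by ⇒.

S ⇒ S that ⇒ S that that ⇒ V S that that that ⇒ that S old S that that that ⇒ that S that old S that that that ⇒ that V S that that old S that that that ⇒ that old old pop S that that old S that that that ⇒ that old old pop old that that old S that that that ⇒ that old old pop old that that old old that that that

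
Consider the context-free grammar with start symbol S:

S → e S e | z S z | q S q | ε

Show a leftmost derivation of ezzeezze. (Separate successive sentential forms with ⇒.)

S⇒eSe⇒ezSze⇒ezzSzze⇒ezzeSezze⇒ezzeezze

S ⇒ eSe   [S → e S e]
eSe ⇒ ezSze   [S → z S z]
ezSze ⇒ ezzSzze   [S → z S z]
ezzSzze ⇒ ezzeSezze   [S → e S e]
ezzeSezze ⇒ ezzeezze   [S → ε]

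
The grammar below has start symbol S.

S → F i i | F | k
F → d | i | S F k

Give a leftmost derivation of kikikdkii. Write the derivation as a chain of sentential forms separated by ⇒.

S ⇒ Fii ⇒ SFkii ⇒ FFkii ⇒ SFkFkii ⇒ FFkFkii ⇒ SFkFkFkii ⇒ kFkFkFkii ⇒ kikFkFkii ⇒ kikikFkii ⇒ kikikdkii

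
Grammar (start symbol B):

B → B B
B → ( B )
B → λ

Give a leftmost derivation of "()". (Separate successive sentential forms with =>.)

B => BB => BBB => BBBB => BBBBB => (B)BBBB => ()BBBB => ()BBB => ()BB => ()B => ()

B => BB   [B → B B]
BB => BBB   [B → B B]
BBB => BBBB   [B → B B]
BBBB => BBBBB   [B → B B]
BBBBB => (B)BBBB   [B → ( B )]
(B)BBBB => ()BBBB   [B → λ]
()BBBB => ()BBB   [B → λ]
()BBB => ()BB   [B → λ]
()BB => ()B   [B → λ]
()B => ()   [B → λ]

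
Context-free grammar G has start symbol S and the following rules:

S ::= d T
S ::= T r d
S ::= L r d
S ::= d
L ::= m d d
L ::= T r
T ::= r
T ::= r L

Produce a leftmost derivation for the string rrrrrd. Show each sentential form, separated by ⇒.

S ⇒ Lrd ⇒ Trrd ⇒ rLrrd ⇒ rTrrrd ⇒ rrrrrd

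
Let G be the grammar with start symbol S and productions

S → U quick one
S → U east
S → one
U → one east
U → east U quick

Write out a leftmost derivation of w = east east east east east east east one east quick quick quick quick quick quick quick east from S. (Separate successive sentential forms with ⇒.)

S ⇒ U east   [S → U east]
U east ⇒ east U quick east   [U → east U quick]
east U quick east ⇒ east east U quick quick east   [U → east U quick]
east east U quick quick east ⇒ east east east U quick quick quick east   [U → east U quick]
east east east U quick quick quick east ⇒ east east east east U quick quick quick quick east   [U → east U quick]
east east east east U quick quick quick quick east ⇒ east east east east east U quick quick quick quick quick east   [U → east U quick]
east east east east east U quick quick quick quick quick east ⇒ east east east east east east U quick quick quick quick quick quick east   [U → east U quick]
east east east east east east U quick quick quick quick quick quick east ⇒ east east east east east east east U quick quick quick quick quick quick quick east   [U → east U quick]
east east east east east east east U quick quick quick quick quick quick quick east ⇒ east east east east east east east one east quick quick quick quick quick quick quick east   [U → one east]

S ⇒ U east ⇒ east U quick east ⇒ east east U quick quick east ⇒ east east east U quick quick quick east ⇒ east east east east U quick quick quick quick east ⇒ east east east east east U quick quick quick quick quick east ⇒ east east east east east east U quick quick quick quick quick quick east ⇒ east east east east east east east U quick quick quick quick quick quick quick east ⇒ east east east east east east east one east quick quick quick quick quick quick quick east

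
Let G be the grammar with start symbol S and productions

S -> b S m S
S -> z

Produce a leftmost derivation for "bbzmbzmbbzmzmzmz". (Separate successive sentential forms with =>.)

S => bSmS   [S -> b S m S]
bSmS => bbSmSmS   [S -> b S m S]
bbSmSmS => bbzmSmS   [S -> z]
bbzmSmS => bbzmbSmSmS   [S -> b S m S]
bbzmbSmSmS => bbzmbzmSmS   [S -> z]
bbzmbzmSmS => bbzmbzmbSmSmS   [S -> b S m S]
bbzmbzmbSmSmS => bbzmbzmbbSmSmSmS   [S -> b S m S]
bbzmbzmbbSmSmSmS => bbzmbzmbbzmSmSmS   [S -> z]
bbzmbzmbbzmSmSmS => bbzmbzmbbzmzmSmS   [S -> z]
bbzmbzmbbzmzmSmS => bbzmbzmbbzmzmzmS   [S -> z]
bbzmbzmbbzmzmzmS => bbzmbzmbbzmzmzmz   [S -> z]

S => bSmS => bbSmSmS => bbzmSmS => bbzmbSmSmS => bbzmbzmSmS => bbzmbzmbSmSmS => bbzmbzmbbSmSmSmS => bbzmbzmbbzmSmSmS => bbzmbzmbbzmzmSmS => bbzmbzmbbzmzmzmS => bbzmbzmbbzmzmzmz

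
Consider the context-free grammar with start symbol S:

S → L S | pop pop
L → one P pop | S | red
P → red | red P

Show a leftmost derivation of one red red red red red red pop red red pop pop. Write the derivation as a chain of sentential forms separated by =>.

S => L S => one P pop S => one red P pop S => one red red P pop S => one red red red P pop S => one red red red red P pop S => one red red red red red P pop S => one red red red red red red pop S => one red red red red red red pop L S => one red red red red red red pop red S => one red red red red red red pop red L S => one red red red red red red pop red red S => one red red red red red red pop red red pop pop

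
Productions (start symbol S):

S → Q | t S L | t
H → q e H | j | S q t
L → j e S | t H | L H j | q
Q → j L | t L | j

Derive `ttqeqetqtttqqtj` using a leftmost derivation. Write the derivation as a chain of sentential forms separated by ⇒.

S ⇒ Q ⇒ tL ⇒ tLHj ⇒ ttHHj ⇒ ttqeHHj ⇒ ttqeqeHHj ⇒ ttqeqeSqtHj ⇒ ttqeqetqtHj ⇒ ttqeqetqtSqtj ⇒ ttqeqetqttSLqtj ⇒ ttqeqetqtttLqtj ⇒ ttqeqetqtttqqtj

S ⇒ Q   [S → Q]
Q ⇒ tL   [Q → t L]
tL ⇒ tLHj   [L → L H j]
tLHj ⇒ ttHHj   [L → t H]
ttHHj ⇒ ttqeHHj   [H → q e H]
ttqeHHj ⇒ ttqeqeHHj   [H → q e H]
ttqeqeHHj ⇒ ttqeqeSqtHj   [H → S q t]
ttqeqeSqtHj ⇒ ttqeqetqtHj   [S → t]
ttqeqetqtHj ⇒ ttqeqetqtSqtj   [H → S q t]
ttqeqetqtSqtj ⇒ ttqeqetqttSLqtj   [S → t S L]
ttqeqetqttSLqtj ⇒ ttqeqetqtttLqtj   [S → t]
ttqeqetqtttLqtj ⇒ ttqeqetqtttqqtj   [L → q]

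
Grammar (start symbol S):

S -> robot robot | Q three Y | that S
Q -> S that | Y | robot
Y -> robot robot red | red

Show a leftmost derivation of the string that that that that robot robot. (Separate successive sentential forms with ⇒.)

S ⇒ that S   [S -> that S]
that S ⇒ that that S   [S -> that S]
that that S ⇒ that that that S   [S -> that S]
that that that S ⇒ that that that that S   [S -> that S]
that that that that S ⇒ that that that that robot robot   [S -> robot robot]

S ⇒ that S ⇒ that that S ⇒ that that that S ⇒ that that that that S ⇒ that that that that robot robot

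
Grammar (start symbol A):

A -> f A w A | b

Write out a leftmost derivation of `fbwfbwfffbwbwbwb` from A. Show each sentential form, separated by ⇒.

A ⇒ fAwA   [A -> f A w A]
fAwA ⇒ fbwA   [A -> b]
fbwA ⇒ fbwfAwA   [A -> f A w A]
fbwfAwA ⇒ fbwfbwA   [A -> b]
fbwfbwA ⇒ fbwfbwfAwA   [A -> f A w A]
fbwfbwfAwA ⇒ fbwfbwffAwAwA   [A -> f A w A]
fbwfbwffAwAwA ⇒ fbwfbwfffAwAwAwA   [A -> f A w A]
fbwfbwfffAwAwAwA ⇒ fbwfbwfffbwAwAwA   [A -> b]
fbwfbwfffbwAwAwA ⇒ fbwfbwfffbwbwAwA   [A -> b]
fbwfbwfffbwbwAwA ⇒ fbwfbwfffbwbwbwA   [A -> b]
fbwfbwfffbwbwbwA ⇒ fbwfbwfffbwbwbwb   [A -> b]

A ⇒ fAwA ⇒ fbwA ⇒ fbwfAwA ⇒ fbwfbwA ⇒ fbwfbwfAwA ⇒ fbwfbwffAwAwA ⇒ fbwfbwfffAwAwAwA ⇒ fbwfbwfffbwAwAwA ⇒ fbwfbwfffbwbwAwA ⇒ fbwfbwfffbwbwbwA ⇒ fbwfbwfffbwbwbwb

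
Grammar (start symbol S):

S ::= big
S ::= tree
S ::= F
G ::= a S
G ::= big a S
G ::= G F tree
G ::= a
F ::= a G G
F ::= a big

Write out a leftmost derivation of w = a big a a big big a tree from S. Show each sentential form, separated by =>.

S => F => a G G => a big a S G => a big a F G => a big a a big G => a big a a big big a S => a big a a big big a tree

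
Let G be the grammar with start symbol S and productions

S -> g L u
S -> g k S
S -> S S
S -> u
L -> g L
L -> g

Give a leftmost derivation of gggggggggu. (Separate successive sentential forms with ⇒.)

S⇒gLu⇒ggLu⇒gggLu⇒ggggLu⇒gggggLu⇒ggggggLu⇒gggggggLu⇒ggggggggLu⇒gggggggggu

S ⇒ gLu   [S -> g L u]
gLu ⇒ ggLu   [L -> g L]
ggLu ⇒ gggLu   [L -> g L]
gggLu ⇒ ggggLu   [L -> g L]
ggggLu ⇒ gggggLu   [L -> g L]
gggggLu ⇒ ggggggLu   [L -> g L]
ggggggLu ⇒ gggggggLu   [L -> g L]
gggggggLu ⇒ ggggggggLu   [L -> g L]
ggggggggLu ⇒ gggggggggu   [L -> g]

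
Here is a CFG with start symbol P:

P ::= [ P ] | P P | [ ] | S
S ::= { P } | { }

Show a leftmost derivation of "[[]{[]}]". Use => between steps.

P => [P]   [P ::= [ P ]]
[P] => [PP]   [P ::= P P]
[PP] => [[]P]   [P ::= [ ]]
[[]P] => [[]S]   [P ::= S]
[[]S] => [[]{P}]   [S ::= { P }]
[[]{P}] => [[]{[]}]   [P ::= [ ]]

P => [P] => [PP] => [[]P] => [[]S] => [[]{P}] => [[]{[]}]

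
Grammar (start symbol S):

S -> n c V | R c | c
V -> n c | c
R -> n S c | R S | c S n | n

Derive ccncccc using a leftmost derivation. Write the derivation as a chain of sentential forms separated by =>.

S => Rc   [S -> R c]
Rc => RSc   [R -> R S]
RSc => RSSc   [R -> R S]
RSSc => RSSSc   [R -> R S]
RSSSc => cSnSSSc   [R -> c S n]
cSnSSSc => ccnSSSc   [S -> c]
ccnSSSc => ccncSSc   [S -> c]
ccncSSc => ccnccSc   [S -> c]
ccnccSc => ccncccc   [S -> c]

S=>Rc=>RSc=>RSSc=>RSSSc=>cSnSSSc=>ccnSSSc=>ccncSSc=>ccnccSc=>ccncccc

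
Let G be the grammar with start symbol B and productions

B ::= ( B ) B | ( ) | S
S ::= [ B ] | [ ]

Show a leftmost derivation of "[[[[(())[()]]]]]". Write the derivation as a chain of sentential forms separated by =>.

B=>S=>[B]=>[S]=>[[B]]=>[[S]]=>[[[B]]]=>[[[S]]]=>[[[[B]]]]=>[[[[(B)B]]]]=>[[[[(())B]]]]=>[[[[(())S]]]]=>[[[[(())[B]]]]]=>[[[[(())[()]]]]]

B => S   [B ::= S]
S => [B]   [S ::= [ B ]]
[B] => [S]   [B ::= S]
[S] => [[B]]   [S ::= [ B ]]
[[B]] => [[S]]   [B ::= S]
[[S]] => [[[B]]]   [S ::= [ B ]]
[[[B]]] => [[[S]]]   [B ::= S]
[[[S]]] => [[[[B]]]]   [S ::= [ B ]]
[[[[B]]]] => [[[[(B)B]]]]   [B ::= ( B ) B]
[[[[(B)B]]]] => [[[[(())B]]]]   [B ::= ( )]
[[[[(())B]]]] => [[[[(())S]]]]   [B ::= S]
[[[[(())S]]]] => [[[[(())[B]]]]]   [S ::= [ B ]]
[[[[(())[B]]]]] => [[[[(())[()]]]]]   [B ::= ( )]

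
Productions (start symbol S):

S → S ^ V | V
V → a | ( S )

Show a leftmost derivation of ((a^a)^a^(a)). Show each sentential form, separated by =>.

S => V => (S) => (S^V) => (S^V^V) => (V^V^V) => ((S)^V^V) => ((S^V)^V^V) => ((V^V)^V^V) => ((a^V)^V^V) => ((a^a)^V^V) => ((a^a)^a^V) => ((a^a)^a^(S)) => ((a^a)^a^(V)) => ((a^a)^a^(a))

S => V   [S → V]
V => (S)   [V → ( S )]
(S) => (S^V)   [S → S ^ V]
(S^V) => (S^V^V)   [S → S ^ V]
(S^V^V) => (V^V^V)   [S → V]
(V^V^V) => ((S)^V^V)   [V → ( S )]
((S)^V^V) => ((S^V)^V^V)   [S → S ^ V]
((S^V)^V^V) => ((V^V)^V^V)   [S → V]
((V^V)^V^V) => ((a^V)^V^V)   [V → a]
((a^V)^V^V) => ((a^a)^V^V)   [V → a]
((a^a)^V^V) => ((a^a)^a^V)   [V → a]
((a^a)^a^V) => ((a^a)^a^(S))   [V → ( S )]
((a^a)^a^(S)) => ((a^a)^a^(V))   [S → V]
((a^a)^a^(V)) => ((a^a)^a^(a))   [V → a]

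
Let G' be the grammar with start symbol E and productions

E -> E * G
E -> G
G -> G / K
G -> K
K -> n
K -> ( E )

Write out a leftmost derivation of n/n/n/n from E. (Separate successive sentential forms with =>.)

E=>G=>G/K=>G/K/K=>G/K/K/K=>K/K/K/K=>n/K/K/K=>n/n/K/K=>n/n/n/K=>n/n/n/n

E => G   [E -> G]
G => G/K   [G -> G / K]
G/K => G/K/K   [G -> G / K]
G/K/K => G/K/K/K   [G -> G / K]
G/K/K/K => K/K/K/K   [G -> K]
K/K/K/K => n/K/K/K   [K -> n]
n/K/K/K => n/n/K/K   [K -> n]
n/n/K/K => n/n/n/K   [K -> n]
n/n/n/K => n/n/n/n   [K -> n]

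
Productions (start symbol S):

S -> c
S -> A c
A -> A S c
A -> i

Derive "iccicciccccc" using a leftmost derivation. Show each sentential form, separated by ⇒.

S ⇒ Ac ⇒ AScc ⇒ AScScc ⇒ AScScScc ⇒ iScScScc ⇒ iccScScc ⇒ iccAccScc ⇒ icciccScc ⇒ icciccAccc ⇒ icciccAScccc ⇒ iccicciScccc ⇒ iccicciccccc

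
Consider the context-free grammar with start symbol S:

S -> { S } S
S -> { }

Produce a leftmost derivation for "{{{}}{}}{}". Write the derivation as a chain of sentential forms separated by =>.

S => {S}S   [S -> { S } S]
{S}S => {{S}S}S   [S -> { S } S]
{{S}S}S => {{{}}S}S   [S -> { }]
{{{}}S}S => {{{}}{}}S   [S -> { }]
{{{}}{}}S => {{{}}{}}{}   [S -> { }]

S=>{S}S=>{{S}S}S=>{{{}}S}S=>{{{}}{}}S=>{{{}}{}}{}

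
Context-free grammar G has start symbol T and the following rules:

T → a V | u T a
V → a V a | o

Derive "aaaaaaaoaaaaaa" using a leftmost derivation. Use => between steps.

T=>aV=>aaVa=>aaaVaa=>aaaaVaaa=>aaaaaVaaaa=>aaaaaaVaaaaa=>aaaaaaaVaaaaaa=>aaaaaaaoaaaaaa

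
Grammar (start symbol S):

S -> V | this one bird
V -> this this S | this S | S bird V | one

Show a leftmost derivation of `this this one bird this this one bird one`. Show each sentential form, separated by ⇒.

S ⇒ V   [S -> V]
V ⇒ S bird V   [V -> S bird V]
S bird V ⇒ V bird V   [S -> V]
V bird V ⇒ this this S bird V   [V -> this this S]
this this S bird V ⇒ this this V bird V   [S -> V]
this this V bird V ⇒ this this one bird V   [V -> one]
this this one bird V ⇒ this this one bird this this S   [V -> this this S]
this this one bird this this S ⇒ this this one bird this this V   [S -> V]
this this one bird this this V ⇒ this this one bird this this S bird V   [V -> S bird V]
this this one bird this this S bird V ⇒ this this one bird this this V bird V   [S -> V]
this this one bird this this V bird V ⇒ this this one bird this this one bird V   [V -> one]
this this one bird this this one bird V ⇒ this this one bird this this one bird one   [V -> one]

S ⇒ V ⇒ S bird V ⇒ V bird V ⇒ this this S bird V ⇒ this this V bird V ⇒ this this one bird V ⇒ this this one bird this this S ⇒ this this one bird this this V ⇒ this this one bird this this S bird V ⇒ this this one bird this this V bird V ⇒ this this one bird this this one bird V ⇒ this this one bird this this one bird one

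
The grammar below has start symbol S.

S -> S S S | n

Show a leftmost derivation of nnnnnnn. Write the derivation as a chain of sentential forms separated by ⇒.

S ⇒ SSS   [S -> S S S]
SSS ⇒ nSS   [S -> n]
nSS ⇒ nSSSS   [S -> S S S]
nSSSS ⇒ nnSSS   [S -> n]
nnSSS ⇒ nnSSSSS   [S -> S S S]
nnSSSSS ⇒ nnnSSSS   [S -> n]
nnnSSSS ⇒ nnnnSSS   [S -> n]
nnnnSSS ⇒ nnnnnSS   [S -> n]
nnnnnSS ⇒ nnnnnnS   [S -> n]
nnnnnnS ⇒ nnnnnnn   [S -> n]

S ⇒ SSS ⇒ nSS ⇒ nSSSS ⇒ nnSSS ⇒ nnSSSSS ⇒ nnnSSSS ⇒ nnnnSSS ⇒ nnnnnSS ⇒ nnnnnnS ⇒ nnnnnnn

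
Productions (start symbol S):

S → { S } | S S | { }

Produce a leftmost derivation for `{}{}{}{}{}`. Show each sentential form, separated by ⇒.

S ⇒ SS   [S → S S]
SS ⇒ SSS   [S → S S]
SSS ⇒ {}SS   [S → { }]
{}SS ⇒ {}SSS   [S → S S]
{}SSS ⇒ {}SSSS   [S → S S]
{}SSSS ⇒ {}{}SSS   [S → { }]
{}{}SSS ⇒ {}{}{}SS   [S → { }]
{}{}{}SS ⇒ {}{}{}{}S   [S → { }]
{}{}{}{}S ⇒ {}{}{}{}{}   [S → { }]

S⇒SS⇒SSS⇒{}SS⇒{}SSS⇒{}SSSS⇒{}{}SSS⇒{}{}{}SS⇒{}{}{}{}S⇒{}{}{}{}{}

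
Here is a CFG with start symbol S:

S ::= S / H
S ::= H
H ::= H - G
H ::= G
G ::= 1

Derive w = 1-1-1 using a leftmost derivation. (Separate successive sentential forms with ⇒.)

S ⇒ H   [S ::= H]
H ⇒ H-G   [H ::= H - G]
H-G ⇒ H-G-G   [H ::= H - G]
H-G-G ⇒ G-G-G   [H ::= G]
G-G-G ⇒ 1-G-G   [G ::= 1]
1-G-G ⇒ 1-1-G   [G ::= 1]
1-1-G ⇒ 1-1-1   [G ::= 1]

S ⇒ H ⇒ H-G ⇒ H-G-G ⇒ G-G-G ⇒ 1-G-G ⇒ 1-1-G ⇒ 1-1-1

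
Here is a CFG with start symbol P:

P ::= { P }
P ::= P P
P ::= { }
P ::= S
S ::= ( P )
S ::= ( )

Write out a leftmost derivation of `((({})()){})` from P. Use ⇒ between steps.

P ⇒ S   [P ::= S]
S ⇒ (P)   [S ::= ( P )]
(P) ⇒ (PP)   [P ::= P P]
(PP) ⇒ (SP)   [P ::= S]
(SP) ⇒ ((P)P)   [S ::= ( P )]
((P)P) ⇒ ((PP)P)   [P ::= P P]
((PP)P) ⇒ ((SP)P)   [P ::= S]
((SP)P) ⇒ (((P)P)P)   [S ::= ( P )]
(((P)P)P) ⇒ ((({})P)P)   [P ::= { }]
((({})P)P) ⇒ ((({})S)P)   [P ::= S]
((({})S)P) ⇒ ((({})())P)   [S ::= ( )]
((({})())P) ⇒ ((({})()){})   [P ::= { }]

P⇒S⇒(P)⇒(PP)⇒(SP)⇒((P)P)⇒((PP)P)⇒((SP)P)⇒(((P)P)P)⇒((({})P)P)⇒((({})S)P)⇒((({})())P)⇒((({})()){})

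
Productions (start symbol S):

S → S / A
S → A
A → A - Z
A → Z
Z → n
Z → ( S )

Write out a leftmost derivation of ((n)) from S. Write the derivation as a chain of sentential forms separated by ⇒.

S ⇒ A   [S → A]
A ⇒ Z   [A → Z]
Z ⇒ (S)   [Z → ( S )]
(S) ⇒ (A)   [S → A]
(A) ⇒ (Z)   [A → Z]
(Z) ⇒ ((S))   [Z → ( S )]
((S)) ⇒ ((A))   [S → A]
((A)) ⇒ ((Z))   [A → Z]
((Z)) ⇒ ((n))   [Z → n]

S ⇒ A ⇒ Z ⇒ (S) ⇒ (A) ⇒ (Z) ⇒ ((S)) ⇒ ((A)) ⇒ ((Z)) ⇒ ((n))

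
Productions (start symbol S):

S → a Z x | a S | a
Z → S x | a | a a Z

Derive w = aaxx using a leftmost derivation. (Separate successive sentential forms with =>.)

S => aZx => aSxx => aaxx

S => aZx   [S → a Z x]
aZx => aSxx   [Z → S x]
aSxx => aaxx   [S → a]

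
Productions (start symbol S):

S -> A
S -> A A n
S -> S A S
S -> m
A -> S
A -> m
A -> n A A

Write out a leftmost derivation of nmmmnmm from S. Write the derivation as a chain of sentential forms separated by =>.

S => SAS => AAnAS => nAAAnAS => nSAAnAS => nmAAnAS => nmmAnAS => nmmmnAS => nmmmnmS => nmmmnmm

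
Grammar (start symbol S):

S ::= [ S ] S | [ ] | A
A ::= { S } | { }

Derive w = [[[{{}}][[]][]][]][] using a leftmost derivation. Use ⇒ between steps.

S⇒[S]S⇒[[S]S]S⇒[[[S]S]S]S⇒[[[A]S]S]S⇒[[[{S}]S]S]S⇒[[[{A}]S]S]S⇒[[[{{}}]S]S]S⇒[[[{{}}][S]S]S]S⇒[[[{{}}][[]]S]S]S⇒[[[{{}}][[]][]]S]S⇒[[[{{}}][[]][]][]]S⇒[[[{{}}][[]][]][]][]

S ⇒ [S]S   [S ::= [ S ] S]
[S]S ⇒ [[S]S]S   [S ::= [ S ] S]
[[S]S]S ⇒ [[[S]S]S]S   [S ::= [ S ] S]
[[[S]S]S]S ⇒ [[[A]S]S]S   [S ::= A]
[[[A]S]S]S ⇒ [[[{S}]S]S]S   [A ::= { S }]
[[[{S}]S]S]S ⇒ [[[{A}]S]S]S   [S ::= A]
[[[{A}]S]S]S ⇒ [[[{{}}]S]S]S   [A ::= { }]
[[[{{}}]S]S]S ⇒ [[[{{}}][S]S]S]S   [S ::= [ S ] S]
[[[{{}}][S]S]S]S ⇒ [[[{{}}][[]]S]S]S   [S ::= [ ]]
[[[{{}}][[]]S]S]S ⇒ [[[{{}}][[]][]]S]S   [S ::= [ ]]
[[[{{}}][[]][]]S]S ⇒ [[[{{}}][[]][]][]]S   [S ::= [ ]]
[[[{{}}][[]][]][]]S ⇒ [[[{{}}][[]][]][]][]   [S ::= [ ]]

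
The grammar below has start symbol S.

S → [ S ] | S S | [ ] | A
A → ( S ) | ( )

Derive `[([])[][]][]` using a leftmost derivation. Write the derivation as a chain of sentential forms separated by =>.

S=>SS=>[S]S=>[SS]S=>[SSS]S=>[ASS]S=>[(S)SS]S=>[([])SS]S=>[([])[]S]S=>[([])[][]]S=>[([])[][]][]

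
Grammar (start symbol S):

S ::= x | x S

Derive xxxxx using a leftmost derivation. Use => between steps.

S => xS => xxS => xxxS => xxxxS => xxxxx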